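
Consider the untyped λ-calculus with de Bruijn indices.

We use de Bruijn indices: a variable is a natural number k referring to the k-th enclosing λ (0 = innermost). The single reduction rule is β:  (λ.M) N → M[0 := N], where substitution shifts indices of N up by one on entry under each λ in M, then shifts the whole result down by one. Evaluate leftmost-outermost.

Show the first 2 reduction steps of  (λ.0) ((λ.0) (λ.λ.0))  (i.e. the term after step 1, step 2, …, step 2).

Answer: after 2 steps: λ.λ.0

Working:
  start: (λ.0) ((λ.0) (λ.λ.0))
  →1  (λ.0) (λ.λ.0)
  →2  λ.λ.0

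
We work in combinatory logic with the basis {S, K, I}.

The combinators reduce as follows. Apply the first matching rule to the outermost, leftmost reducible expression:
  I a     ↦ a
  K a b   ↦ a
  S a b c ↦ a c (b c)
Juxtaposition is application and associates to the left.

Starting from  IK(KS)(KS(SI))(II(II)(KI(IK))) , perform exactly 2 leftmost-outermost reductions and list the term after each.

  start: IK(KS)(KS(SI))(II(II)(KI(IK)))
  →1  K(KS)(KS(SI))(II(II)(KI(IK)))
  →2  KS(II(II)(KI(IK)))

Answer: after 2 steps: KS(II(II)(KI(IK)))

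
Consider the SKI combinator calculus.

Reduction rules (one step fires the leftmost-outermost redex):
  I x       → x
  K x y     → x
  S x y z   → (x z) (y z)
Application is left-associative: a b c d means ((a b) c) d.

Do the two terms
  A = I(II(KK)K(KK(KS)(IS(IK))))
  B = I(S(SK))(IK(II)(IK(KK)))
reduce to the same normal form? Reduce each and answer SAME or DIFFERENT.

Term A:
  start: I(II(KK)K(KK(KS)(IS(IK))))
  [1] II(KK)K(KK(KS)(IS(IK)))
  [2] I(KK)K(KK(KS)(IS(IK)))
  [3] KKK(KK(KS)(IS(IK)))
  [4] K(KK(KS)(IS(IK)))
  [5] K(K(IS(IK)))
  [6] K(K(S(IK)))
  [7] K(K(SK))

Term B:
  start: I(S(SK))(IK(II)(IK(KK)))
  [1] S(SK)(IK(II)(IK(KK)))
  [2] S(SK)(K(II)(IK(KK)))
  [3] S(SK)(II)
  [4] S(SK)I

Answer: DIFFERENT — A ⇓ K(K(SK)), B ⇓ S(SK)I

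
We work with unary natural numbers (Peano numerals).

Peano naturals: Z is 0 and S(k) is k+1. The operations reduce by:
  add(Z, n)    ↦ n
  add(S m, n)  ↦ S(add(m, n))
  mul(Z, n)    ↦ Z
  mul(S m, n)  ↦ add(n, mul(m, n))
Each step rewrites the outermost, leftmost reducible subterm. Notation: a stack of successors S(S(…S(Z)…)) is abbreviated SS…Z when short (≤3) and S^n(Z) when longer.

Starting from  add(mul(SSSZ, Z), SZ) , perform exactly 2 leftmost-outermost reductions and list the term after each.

Answer: after 2 steps: add(mul(SSZ, Z), SZ)

Reduction:
  start: add(mul(SSSZ, Z), SZ)
  step 1: add(add(Z, mul(SSZ, Z)), SZ)
  step 2: add(mul(SSZ, Z), SZ)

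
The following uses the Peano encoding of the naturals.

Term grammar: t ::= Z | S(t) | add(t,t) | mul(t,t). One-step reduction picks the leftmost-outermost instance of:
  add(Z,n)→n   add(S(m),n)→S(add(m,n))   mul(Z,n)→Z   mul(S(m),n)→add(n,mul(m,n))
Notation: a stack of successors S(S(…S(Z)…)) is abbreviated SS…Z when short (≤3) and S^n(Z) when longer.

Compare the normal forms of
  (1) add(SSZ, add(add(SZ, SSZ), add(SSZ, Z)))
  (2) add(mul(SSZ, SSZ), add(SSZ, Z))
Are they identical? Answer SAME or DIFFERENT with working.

Answer: DIFFERENT — A ⇓ S^7(Z), B ⇓ S^6(Z)

Derivation:
Term A:
  start: add(SSZ, add(add(SZ, SSZ), add(SSZ, Z)))
  step 1: S(add(SZ, add(add(SZ, SSZ), add(SSZ, Z))))
  step 2: S(S(add(Z, add(add(SZ, SSZ), add(SSZ, Z)))))
  step 3: S(S(add(add(SZ, SSZ), add(SSZ, Z))))
  step 4: S(S(add(S(add(Z, SSZ)), add(SSZ, Z))))
  step 5: S(S(S(add(add(Z, SSZ), add(SSZ, Z)))))
  step 6: S(S(S(add(SSZ, add(SSZ, Z)))))
  step 7: S(S(S(S(add(SZ, add(SSZ, Z))))))
  step 8: S(S(S(S(S(add(Z, add(SSZ, Z)))))))
  step 9: S(S(S(S(S(add(SSZ, Z))))))
  step 10: S(S(S(S(S(S(add(SZ, Z)))))))
  step 11: S(S(S(S(S(S(S(add(Z, Z))))))))
  step 12: S^7(Z)

Term B:
  start: add(mul(SSZ, SSZ), add(SSZ, Z))
  step 1: add(add(SSZ, mul(SZ, SSZ)), add(SSZ, Z))
  step 2: add(S(add(SZ, mul(SZ, SSZ))), add(SSZ, Z))
  step 3: S(add(add(SZ, mul(SZ, SSZ)), add(SSZ, Z)))
  step 4: S(add(S(add(Z, mul(SZ, SSZ))), add(SSZ, Z)))
  step 5: S(S(add(add(Z, mul(SZ, SSZ)), add(SSZ, Z))))
  step 6: S(S(add(mul(SZ, SSZ), add(SSZ, Z))))
  step 7: S(S(add(add(SSZ, mul(Z, SSZ)), add(SSZ, Z))))
  step 8: S(S(add(S(add(SZ, mul(Z, SSZ))), add(SSZ, Z))))
  step 9: S(S(S(add(add(SZ, mul(Z, SSZ)), add(SSZ, Z)))))
  step 10: S(S(S(add(S(add(Z, mul(Z, SSZ))), add(SSZ, Z)))))
  step 11: S(S(S(S(add(add(Z, mul(Z, SSZ)), add(SSZ, Z))))))
  step 12: S(S(S(S(add(mul(Z, SSZ), add(SSZ, Z))))))
  step 13: S(S(S(S(add(Z, add(SSZ, Z))))))
  step 14: S(S(S(S(add(SSZ, Z)))))
  step 15: S(S(S(S(S(add(SZ, Z))))))
  step 16: S(S(S(S(S(S(add(Z, Z)))))))
  step 17: S^6(Z)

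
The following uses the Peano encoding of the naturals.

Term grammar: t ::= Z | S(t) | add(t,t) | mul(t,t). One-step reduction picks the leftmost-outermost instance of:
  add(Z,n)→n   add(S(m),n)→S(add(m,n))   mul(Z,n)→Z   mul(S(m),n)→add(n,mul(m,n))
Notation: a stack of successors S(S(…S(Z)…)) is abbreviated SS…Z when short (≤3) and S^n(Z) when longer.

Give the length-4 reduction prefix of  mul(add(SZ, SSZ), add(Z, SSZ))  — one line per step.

Answer: after 4 steps: S(add(SZ, mul(add(Z, SSZ), add(Z, SSZ))))

Reduction:
  start: mul(add(SZ, SSZ), add(Z, SSZ))
  step 1: mul(S(add(Z, SSZ)), add(Z, SSZ))
  step 2: add(add(Z, SSZ), mul(add(Z, SSZ), add(Z, SSZ)))
  step 3: add(SSZ, mul(add(Z, SSZ), add(Z, SSZ)))
  step 4: S(add(SZ, mul(add(Z, SSZ), add(Z, SSZ))))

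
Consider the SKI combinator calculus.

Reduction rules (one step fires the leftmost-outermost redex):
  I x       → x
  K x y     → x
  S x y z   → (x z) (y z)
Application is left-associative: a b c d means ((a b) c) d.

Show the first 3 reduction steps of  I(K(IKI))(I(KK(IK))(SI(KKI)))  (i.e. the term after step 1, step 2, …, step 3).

Answer: after 3 steps: KI

Derivation:
  start: I(K(IKI))(I(KK(IK))(SI(KKI)))
  [1] K(IKI)(I(KK(IK))(SI(KKI)))
  [2] IKI
  [3] KI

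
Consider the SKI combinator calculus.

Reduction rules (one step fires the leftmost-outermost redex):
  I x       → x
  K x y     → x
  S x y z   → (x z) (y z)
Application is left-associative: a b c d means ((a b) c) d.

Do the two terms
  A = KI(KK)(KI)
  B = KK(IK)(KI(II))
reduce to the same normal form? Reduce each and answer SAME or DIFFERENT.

Answer: SAME — A ⇓ KI, B ⇓ KI

Reduction:
Term A:
  start: KI(KK)(KI)
  →1  I(KI)
  →2  KI

Term B:
  start: KK(IK)(KI(II))
  →1  K(KI(II))
  →2  KI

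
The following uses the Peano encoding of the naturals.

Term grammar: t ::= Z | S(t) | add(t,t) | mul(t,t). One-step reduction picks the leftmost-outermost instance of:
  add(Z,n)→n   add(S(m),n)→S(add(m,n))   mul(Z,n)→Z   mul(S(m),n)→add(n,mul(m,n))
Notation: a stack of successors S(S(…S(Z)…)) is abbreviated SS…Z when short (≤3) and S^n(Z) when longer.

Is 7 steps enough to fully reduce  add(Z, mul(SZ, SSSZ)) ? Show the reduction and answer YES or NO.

Answer: YES — reaches normal form SSSZ in 7 ≤ 7 steps

Reduction:
  start: add(Z, mul(SZ, SSSZ))
  →1  mul(SZ, SSSZ)
  →2  add(SSSZ, mul(Z, SSSZ))
  →3  S(add(SSZ, mul(Z, SSSZ)))
  →4  S(S(add(SZ, mul(Z, SSSZ))))
  →5  S(S(S(add(Z, mul(Z, SSSZ)))))
  →6  S(S(S(mul(Z, SSSZ))))
  →7  SSSZ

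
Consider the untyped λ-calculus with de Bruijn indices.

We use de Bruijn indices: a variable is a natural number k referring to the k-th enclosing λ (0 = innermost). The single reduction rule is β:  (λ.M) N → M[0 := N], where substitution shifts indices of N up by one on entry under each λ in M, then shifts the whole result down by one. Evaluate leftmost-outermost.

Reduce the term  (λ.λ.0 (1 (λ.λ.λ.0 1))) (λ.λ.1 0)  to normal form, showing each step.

Answer: normal form = λ.0 (λ.λ.λ.0 1)  (in 3 steps)

Working:
  start: (λ.λ.0 (1 (λ.λ.λ.0 1))) (λ.λ.1 0)
  step 1: λ.0 ((λ.λ.1 0) (λ.λ.λ.0 1))
  step 2: λ.0 (λ.(λ.λ.λ.0 1) 0)
  step 3: λ.0 (λ.λ.λ.0 1)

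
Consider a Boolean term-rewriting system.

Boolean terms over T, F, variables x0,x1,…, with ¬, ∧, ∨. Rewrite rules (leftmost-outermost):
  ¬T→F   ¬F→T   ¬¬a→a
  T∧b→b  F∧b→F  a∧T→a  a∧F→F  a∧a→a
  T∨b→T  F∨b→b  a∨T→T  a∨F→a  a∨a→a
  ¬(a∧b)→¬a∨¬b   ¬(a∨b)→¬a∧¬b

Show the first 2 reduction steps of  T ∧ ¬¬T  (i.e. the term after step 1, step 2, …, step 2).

Answer: after 2 steps: T

Working:
  start: T ∧ ¬¬T
  step 1: ¬¬T
  step 2: T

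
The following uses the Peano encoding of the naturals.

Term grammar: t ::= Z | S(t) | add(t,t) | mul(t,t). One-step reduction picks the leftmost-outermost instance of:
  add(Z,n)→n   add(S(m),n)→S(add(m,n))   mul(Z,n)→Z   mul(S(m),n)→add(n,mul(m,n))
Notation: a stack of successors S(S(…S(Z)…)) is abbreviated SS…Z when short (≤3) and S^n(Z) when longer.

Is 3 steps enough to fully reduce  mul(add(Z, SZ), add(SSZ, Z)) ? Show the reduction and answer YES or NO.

Answer: NO — after 3 steps the term is add(S(add(SZ, Z)), mul(Z, add(SSZ, Z))), not yet normal

Derivation:
  start: mul(add(Z, SZ), add(SSZ, Z))
  →1  mul(SZ, add(SSZ, Z))
  →2  add(add(SSZ, Z), mul(Z, add(SSZ, Z)))
  →3  add(S(add(SZ, Z)), mul(Z, add(SSZ, Z)))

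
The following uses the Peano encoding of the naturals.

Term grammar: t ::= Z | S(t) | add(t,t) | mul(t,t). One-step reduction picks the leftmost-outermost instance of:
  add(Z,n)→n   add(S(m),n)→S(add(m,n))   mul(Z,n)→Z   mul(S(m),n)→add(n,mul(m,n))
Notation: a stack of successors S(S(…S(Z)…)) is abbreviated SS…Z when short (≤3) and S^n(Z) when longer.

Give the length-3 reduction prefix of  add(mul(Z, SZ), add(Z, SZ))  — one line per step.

Answer: after 3 steps: SZ

Reduction:
  start: add(mul(Z, SZ), add(Z, SZ))
  →1  add(Z, add(Z, SZ))
  →2  add(Z, SZ)
  →3  SZ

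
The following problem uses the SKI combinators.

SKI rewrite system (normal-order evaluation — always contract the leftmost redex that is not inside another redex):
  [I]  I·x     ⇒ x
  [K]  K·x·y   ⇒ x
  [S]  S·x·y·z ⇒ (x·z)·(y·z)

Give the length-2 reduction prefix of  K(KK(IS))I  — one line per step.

  start: K(KK(IS))I
  step 1: KK(IS)
  step 2: K

Answer: after 2 steps: K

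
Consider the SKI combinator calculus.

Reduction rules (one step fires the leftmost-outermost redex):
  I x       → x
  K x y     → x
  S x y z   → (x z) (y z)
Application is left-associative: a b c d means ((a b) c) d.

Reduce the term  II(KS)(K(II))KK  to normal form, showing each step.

  start: II(KS)(K(II))KK
  [1] I(KS)(K(II))KK
  [2] KS(K(II))KK
  [3] SKK

Answer: normal form = SKK  (in 3 steps)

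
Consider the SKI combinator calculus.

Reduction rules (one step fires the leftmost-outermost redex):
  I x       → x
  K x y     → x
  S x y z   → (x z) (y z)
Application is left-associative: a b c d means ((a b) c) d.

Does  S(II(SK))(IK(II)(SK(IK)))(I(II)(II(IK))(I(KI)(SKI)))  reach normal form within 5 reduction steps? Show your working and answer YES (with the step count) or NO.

Answer: NO — after 5 steps the term is IK(II)(SK(IK))(I(II)(II(IK))(I(KI)(SKI))), not yet normal

Working:
  start: S(II(SK))(IK(II)(SK(IK)))(I(II)(II(IK))(I(KI)(SKI)))
  [1] II(SK)(I(II)(II(IK))(I(KI)(SKI)))(IK(II)(SK(IK))(I(II)(II(IK))(I(KI)(SKI))))
  [2] I(SK)(I(II)(II(IK))(I(KI)(SKI)))(IK(II)(SK(IK))(I(II)(II(IK))(I(KI)(SKI))))
  [3] SK(I(II)(II(IK))(I(KI)(SKI)))(IK(II)(SK(IK))(I(II)(II(IK))(I(KI)(SKI))))
  [4] K(IK(II)(SK(IK))(I(II)(II(IK))(I(KI)(SKI))))(I(II)(II(IK))(I(KI)(SKI))(IK(II)(SK(IK))(I(II)(II(IK))(I(KI)(SKI)))))
  [5] IK(II)(SK(IK))(I(II)(II(IK))(I(KI)(SKI)))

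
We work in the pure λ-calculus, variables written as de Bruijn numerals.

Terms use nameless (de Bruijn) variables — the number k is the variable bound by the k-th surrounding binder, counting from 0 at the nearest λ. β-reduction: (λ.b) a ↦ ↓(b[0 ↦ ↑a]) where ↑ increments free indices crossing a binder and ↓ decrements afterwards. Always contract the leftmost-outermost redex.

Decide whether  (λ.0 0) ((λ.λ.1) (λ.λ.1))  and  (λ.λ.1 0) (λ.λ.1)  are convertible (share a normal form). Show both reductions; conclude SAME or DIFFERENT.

Answer: SAME — A ⇓ λ.λ.1, B ⇓ λ.λ.1

Derivation:
Term A:
  start: (λ.0 0) ((λ.λ.1) (λ.λ.1))
  →1  (λ.λ.1) (λ.λ.1) ((λ.λ.1) (λ.λ.1))
  →2  (λ.λ.λ.1) ((λ.λ.1) (λ.λ.1))
  →3  λ.λ.1

Term B:
  start: (λ.λ.1 0) (λ.λ.1)
  →1  λ.(λ.λ.1) 0
  →2  λ.λ.1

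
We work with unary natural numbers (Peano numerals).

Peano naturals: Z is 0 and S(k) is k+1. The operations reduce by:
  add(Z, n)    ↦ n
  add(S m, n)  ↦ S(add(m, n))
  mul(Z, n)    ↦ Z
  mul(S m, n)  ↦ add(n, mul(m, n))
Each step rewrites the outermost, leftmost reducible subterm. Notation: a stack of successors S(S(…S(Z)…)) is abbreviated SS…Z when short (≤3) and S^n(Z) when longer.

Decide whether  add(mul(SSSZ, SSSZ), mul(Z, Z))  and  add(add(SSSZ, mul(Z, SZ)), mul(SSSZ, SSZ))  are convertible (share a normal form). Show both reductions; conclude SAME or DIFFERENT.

Answer: SAME — A ⇓ S^9(Z), B ⇓ S^9(Z)

Derivation:
Term A:
  start: add(mul(SSSZ, SSSZ), mul(Z, Z))
  [1] add(add(SSSZ, mul(SSZ, SSSZ)), mul(Z, Z))
  [2] add(S(add(SSZ, mul(SSZ, SSSZ))), mul(Z, Z))
  [3] S(add(add(SSZ, mul(SSZ, SSSZ)), mul(Z, Z)))
  [4] S(add(S(add(SZ, mul(SSZ, SSSZ))), mul(Z, Z)))
  [5] S(S(add(add(SZ, mul(SSZ, SSSZ)), mul(Z, Z))))
  [6] S(S(add(S(add(Z, mul(SSZ, SSSZ))), mul(Z, Z))))
  [7] S(S(S(add(add(Z, mul(SSZ, SSSZ)), mul(Z, Z)))))
  [8] S(S(S(add(mul(SSZ, SSSZ), mul(Z, Z)))))
  [9] S(S(S(add(add(SSSZ, mul(SZ, SSSZ)), mul(Z, Z)))))
  [10] S(S(S(add(S(add(SSZ, mul(SZ, SSSZ))), mul(Z, Z)))))
  [11] S(S(S(S(add(add(SSZ, mul(SZ, SSSZ)), mul(Z, Z))))))
  [12] S(S(S(S(add(S(add(SZ, mul(SZ, SSSZ))), mul(Z, Z))))))
  [13] S(S(S(S(S(add(add(SZ, mul(SZ, SSSZ)), mul(Z, Z)))))))
  [14] S(S(S(S(S(add(S(add(Z, mul(SZ, SSSZ))), mul(Z, Z)))))))
  [15] S(S(S(S(S(S(add(add(Z, mul(SZ, SSSZ)), mul(Z, Z))))))))
  [16] S(S(S(S(S(S(add(mul(SZ, SSSZ), mul(Z, Z))))))))
  [17] S(S(S(S(S(S(add(add(SSSZ, mul(Z, SSSZ)), mul(Z, Z))))))))
  [18] S(S(S(S(S(S(add(S(add(SSZ, mul(Z, SSSZ))), mul(Z, Z))))))))
  [19] S(S(S(S(S(S(S(add(add(SSZ, mul(Z, SSSZ)), mul(Z, Z)))))))))
  [20] S(S(S(S(S(S(S(add(S(add(SZ, mul(Z, SSSZ))), mul(Z, Z)))))))))
  [21] S(S(S(S(S(S(S(S(add(add(SZ, mul(Z, SSSZ)), mul(Z, Z))))))))))
  [22] S(S(S(S(S(S(S(S(add(S(add(Z, mul(Z, SSSZ))), mul(Z, Z))))))))))
  [23] S(S(S(S(S(S(S(S(S(add(add(Z, mul(Z, SSSZ)), mul(Z, Z)))))))))))
  [24] S(S(S(S(S(S(S(S(S(add(mul(Z, SSSZ), mul(Z, Z)))))))))))
  [25] S(S(S(S(S(S(S(S(S(add(Z, mul(Z, Z)))))))))))
  [26] S(S(S(S(S(S(S(S(S(mul(Z, Z))))))))))
  [27] S^9(Z)

Term B:
  start: add(add(SSSZ, mul(Z, SZ)), mul(SSSZ, SSZ))
  [1] add(S(add(SSZ, mul(Z, SZ))), mul(SSSZ, SSZ))
  [2] S(add(add(SSZ, mul(Z, SZ)), mul(SSSZ, SSZ)))
  [3] S(add(S(add(SZ, mul(Z, SZ))), mul(SSSZ, SSZ)))
  [4] S(S(add(add(SZ, mul(Z, SZ)), mul(SSSZ, SSZ))))
  [5] S(S(add(S(add(Z, mul(Z, SZ))), mul(SSSZ, SSZ))))
  [6] S(S(S(add(add(Z, mul(Z, SZ)), mul(SSSZ, SSZ)))))
  [7] S(S(S(add(mul(Z, SZ), mul(SSSZ, SSZ)))))
  [8] S(S(S(add(Z, mul(SSSZ, SSZ)))))
  [9] S(S(S(mul(SSSZ, SSZ))))
  [10] S(S(S(add(SSZ, mul(SSZ, SSZ)))))
  [11] S(S(S(S(add(SZ, mul(SSZ, SSZ))))))
  [12] S(S(S(S(S(add(Z, mul(SSZ, SSZ)))))))
  [13] S(S(S(S(S(mul(SSZ, SSZ))))))
  [14] S(S(S(S(S(add(SSZ, mul(SZ, SSZ)))))))
  [15] S(S(S(S(S(S(add(SZ, mul(SZ, SSZ))))))))
  [16] S(S(S(S(S(S(S(add(Z, mul(SZ, SSZ)))))))))
  [17] S(S(S(S(S(S(S(mul(SZ, SSZ))))))))
  [18] S(S(S(S(S(S(S(add(SSZ, mul(Z, SSZ)))))))))
  [19] S(S(S(S(S(S(S(S(add(SZ, mul(Z, SSZ))))))))))
  [20] S(S(S(S(S(S(S(S(S(add(Z, mul(Z, SSZ)))))))))))
  [21] S(S(S(S(S(S(S(S(S(mul(Z, SSZ))))))))))
  [22] S^9(Z)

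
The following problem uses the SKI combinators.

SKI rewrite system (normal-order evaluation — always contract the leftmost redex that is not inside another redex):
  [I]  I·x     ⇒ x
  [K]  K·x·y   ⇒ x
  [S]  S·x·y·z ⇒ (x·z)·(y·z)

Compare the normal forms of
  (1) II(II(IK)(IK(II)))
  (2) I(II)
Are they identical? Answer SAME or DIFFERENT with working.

Answer: DIFFERENT — A ⇓ K(KI), B ⇓ I

Working:
Term A:
  start: II(II(IK)(IK(II)))
  →1  I(II(IK)(IK(II)))
  →2  II(IK)(IK(II))
  →3  I(IK)(IK(II))
  →4  IK(IK(II))
  →5  K(IK(II))
  →6  K(K(II))
  →7  K(KI)

Term B:
  start: I(II)
  →1  II
  →2  I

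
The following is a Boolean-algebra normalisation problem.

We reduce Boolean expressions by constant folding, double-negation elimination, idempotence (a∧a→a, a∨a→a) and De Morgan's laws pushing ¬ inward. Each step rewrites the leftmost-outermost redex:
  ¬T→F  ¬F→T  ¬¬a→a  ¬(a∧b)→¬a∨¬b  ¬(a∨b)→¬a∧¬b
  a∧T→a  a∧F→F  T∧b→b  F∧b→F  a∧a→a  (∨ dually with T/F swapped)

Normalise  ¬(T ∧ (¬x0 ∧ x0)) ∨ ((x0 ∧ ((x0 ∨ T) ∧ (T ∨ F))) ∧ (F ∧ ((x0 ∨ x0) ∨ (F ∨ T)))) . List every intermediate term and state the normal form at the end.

Answer: normal form = x0 ∨ ¬x0  (in 12 steps)

Reduction:
  start: ¬(T ∧ (¬x0 ∧ x0)) ∨ ((x0 ∧ ((x0 ∨ T) ∧ (T ∨ F))) ∧ (F ∧ ((x0 ∨ x0) ∨ (F ∨ T))))
  →1  (¬T ∨ ¬(¬x0 ∧ x0)) ∨ ((x0 ∧ ((x0 ∨ T) ∧ (T ∨ F))) ∧ (F ∧ ((x0 ∨ x0) ∨ (F ∨ T))))
  →2  (F ∨ ¬(¬x0 ∧ x0)) ∨ ((x0 ∧ ((x0 ∨ T) ∧ (T ∨ F))) ∧ (F ∧ ((x0 ∨ x0) ∨ (F ∨ T))))
  →3  ¬(¬x0 ∧ x0) ∨ ((x0 ∧ ((x0 ∨ T) ∧ (T ∨ F))) ∧ (F ∧ ((x0 ∨ x0) ∨ (F ∨ T))))
  →4  (¬¬x0 ∨ ¬x0) ∨ ((x0 ∧ ((x0 ∨ T) ∧ (T ∨ F))) ∧ (F ∧ ((x0 ∨ x0) ∨ (F ∨ T))))
  →5  (x0 ∨ ¬x0) ∨ ((x0 ∧ ((x0 ∨ T) ∧ (T ∨ F))) ∧ (F ∧ ((x0 ∨ x0) ∨ (F ∨ T))))
  →6  (x0 ∨ ¬x0) ∨ ((x0 ∧ (T ∧ (T ∨ F))) ∧ (F ∧ ((x0 ∨ x0) ∨ (F ∨ T))))
  →7  (x0 ∨ ¬x0) ∨ ((x0 ∧ (T ∨ F)) ∧ (F ∧ ((x0 ∨ x0) ∨ (F ∨ T))))
  →8  (x0 ∨ ¬x0) ∨ ((x0 ∧ T) ∧ (F ∧ ((x0 ∨ x0) ∨ (F ∨ T))))
  →9  (x0 ∨ ¬x0) ∨ (x0 ∧ (F ∧ ((x0 ∨ x0) ∨ (F ∨ T))))
  →10  (x0 ∨ ¬x0) ∨ (x0 ∧ F)
  →11  (x0 ∨ ¬x0) ∨ F
  →12  x0 ∨ ¬x0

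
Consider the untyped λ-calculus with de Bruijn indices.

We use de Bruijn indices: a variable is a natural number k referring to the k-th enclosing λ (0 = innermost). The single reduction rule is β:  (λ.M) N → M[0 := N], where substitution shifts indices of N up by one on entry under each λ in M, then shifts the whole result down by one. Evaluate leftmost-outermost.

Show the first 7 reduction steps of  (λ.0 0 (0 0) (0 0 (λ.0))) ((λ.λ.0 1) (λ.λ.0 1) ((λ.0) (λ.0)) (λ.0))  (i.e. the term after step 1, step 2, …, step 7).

  start: (λ.0 0 (0 0) (0 0 (λ.0))) ((λ.λ.0 1) (λ.λ.0 1) ((λ.0) (λ.0)) (λ.0))
  [1] (λ.λ.0 1) (λ.λ.0 1) ((λ.0) (λ.0)) (λ.0) ((λ.λ.0 1) (λ.λ.0 1) ((λ.0) (λ.0)) (λ.0)) ((λ.λ.0 1) (λ.λ.0 1) ((λ.0) (λ.0)) (λ.0) ((λ.λ.0 1) (λ.λ.0 1) ((λ.0) (λ.0)) (λ.0))) ((λ.λ.0 1) (λ.λ.0 1) ((λ.0) (λ.0)) (λ.0) ((λ.λ.0 1) (λ.λ.0 1) ((λ.0) (λ.0)) (λ.0)) (λ.0))
  [2] (λ.0 (λ.λ.0 1)) ((λ.0) (λ.0)) (λ.0) ((λ.λ.0 1) (λ.λ.0 1) ((λ.0) (λ.0)) (λ.0)) ((λ.λ.0 1) (λ.λ.0 1) ((λ.0) (λ.0)) (λ.0) ((λ.λ.0 1) (λ.λ.0 1) ((λ.0) (λ.0)) (λ.0))) ((λ.λ.0 1) (λ.λ.0 1) ((λ.0) (λ.0)) (λ.0) ((λ.λ.0 1) (λ.λ.0 1) ((λ.0) (λ.0)) (λ.0)) (λ.0))
  [3] (λ.0) (λ.0) (λ.λ.0 1) (λ.0) ((λ.λ.0 1) (λ.λ.0 1) ((λ.0) (λ.0)) (λ.0)) ((λ.λ.0 1) (λ.λ.0 1) ((λ.0) (λ.0)) (λ.0) ((λ.λ.0 1) (λ.λ.0 1) ((λ.0) (λ.0)) (λ.0))) ((λ.λ.0 1) (λ.λ.0 1) ((λ.0) (λ.0)) (λ.0) ((λ.λ.0 1) (λ.λ.0 1) ((λ.0) (λ.0)) (λ.0)) (λ.0))
  [4] (λ.0) (λ.λ.0 1) (λ.0) ((λ.λ.0 1) (λ.λ.0 1) ((λ.0) (λ.0)) (λ.0)) ((λ.λ.0 1) (λ.λ.0 1) ((λ.0) (λ.0)) (λ.0) ((λ.λ.0 1) (λ.λ.0 1) ((λ.0) (λ.0)) (λ.0))) ((λ.λ.0 1) (λ.λ.0 1) ((λ.0) (λ.0)) (λ.0) ((λ.λ.0 1) (λ.λ.0 1) ((λ.0) (λ.0)) (λ.0)) (λ.0))
  [5] (λ.λ.0 1) (λ.0) ((λ.λ.0 1) (λ.λ.0 1) ((λ.0) (λ.0)) (λ.0)) ((λ.λ.0 1) (λ.λ.0 1) ((λ.0) (λ.0)) (λ.0) ((λ.λ.0 1) (λ.λ.0 1) ((λ.0) (λ.0)) (λ.0))) ((λ.λ.0 1) (λ.λ.0 1) ((λ.0) (λ.0)) (λ.0) ((λ.λ.0 1) (λ.λ.0 1) ((λ.0) (λ.0)) (λ.0)) (λ.0))
  [6] (λ.0 (λ.0)) ((λ.λ.0 1) (λ.λ.0 1) ((λ.0) (λ.0)) (λ.0)) ((λ.λ.0 1) (λ.λ.0 1) ((λ.0) (λ.0)) (λ.0) ((λ.λ.0 1) (λ.λ.0 1) ((λ.0) (λ.0)) (λ.0))) ((λ.λ.0 1) (λ.λ.0 1) ((λ.0) (λ.0)) (λ.0) ((λ.λ.0 1) (λ.λ.0 1) ((λ.0) (λ.0)) (λ.0)) (λ.0))
  [7] (λ.λ.0 1) (λ.λ.0 1) ((λ.0) (λ.0)) (λ.0) (λ.0) ((λ.λ.0 1) (λ.λ.0 1) ((λ.0) (λ.0)) (λ.0) ((λ.λ.0 1) (λ.λ.0 1) ((λ.0) (λ.0)) (λ.0))) ((λ.λ.0 1) (λ.λ.0 1) ((λ.0) (λ.0)) (λ.0) ((λ.λ.0 1) (λ.λ.0 1) ((λ.0) (λ.0)) (λ.0)) (λ.0))

Answer: after 7 steps: (λ.λ.0 1) (λ.λ.0 1) ((λ.0) (λ.0)) (λ.0) (λ.0) ((λ.λ.0 1) (λ.λ.0 1) ((λ.0) (λ.0)) (λ.0) ((λ.λ.0 1) (λ.λ.0 1) ((λ.0) (λ.0)) (λ.0))) ((λ.λ.0 1) (λ.λ.0 1) ((λ.0) (λ.0)) (λ.0) ((λ.λ.0 1) (λ.λ.0 1) ((λ.0) (λ.0)) (λ.0)) (λ.0))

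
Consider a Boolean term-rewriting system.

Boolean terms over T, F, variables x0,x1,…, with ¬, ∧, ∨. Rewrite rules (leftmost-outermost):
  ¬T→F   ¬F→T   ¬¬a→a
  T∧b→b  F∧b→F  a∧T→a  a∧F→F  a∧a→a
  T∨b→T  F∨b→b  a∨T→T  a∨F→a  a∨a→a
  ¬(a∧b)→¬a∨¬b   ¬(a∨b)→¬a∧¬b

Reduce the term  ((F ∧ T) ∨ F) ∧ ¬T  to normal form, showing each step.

  start: ((F ∧ T) ∨ F) ∧ ¬T
  →1  (F ∧ T) ∧ ¬T
  →2  F ∧ ¬T
  →3  F

Answer: normal form = F  (in 3 steps)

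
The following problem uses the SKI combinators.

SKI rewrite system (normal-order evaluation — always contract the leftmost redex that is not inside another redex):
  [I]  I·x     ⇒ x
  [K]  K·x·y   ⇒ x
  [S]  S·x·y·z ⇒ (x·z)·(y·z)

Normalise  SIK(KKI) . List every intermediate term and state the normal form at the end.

Answer: normal form = K(KK)  (in 4 steps)

Reduction:
  start: SIK(KKI)
  step 1: I(KKI)(K(KKI))
  step 2: KKI(K(KKI))
  step 3: K(K(KKI))
  step 4: K(KK)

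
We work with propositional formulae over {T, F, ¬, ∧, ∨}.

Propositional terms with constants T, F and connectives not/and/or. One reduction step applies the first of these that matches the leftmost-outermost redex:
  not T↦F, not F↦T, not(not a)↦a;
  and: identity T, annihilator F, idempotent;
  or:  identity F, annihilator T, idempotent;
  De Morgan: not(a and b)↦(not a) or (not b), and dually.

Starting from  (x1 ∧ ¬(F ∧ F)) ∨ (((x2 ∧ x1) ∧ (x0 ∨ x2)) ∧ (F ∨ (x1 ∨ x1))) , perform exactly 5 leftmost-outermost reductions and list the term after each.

  start: (x1 ∧ ¬(F ∧ F)) ∨ (((x2 ∧ x1) ∧ (x0 ∨ x2)) ∧ (F ∨ (x1 ∨ x1)))
  →1  (x1 ∧ (¬F ∨ ¬F)) ∨ (((x2 ∧ x1) ∧ (x0 ∨ x2)) ∧ (F ∨ (x1 ∨ x1)))
  →2  (x1 ∧ ¬F) ∨ (((x2 ∧ x1) ∧ (x0 ∨ x2)) ∧ (F ∨ (x1 ∨ x1)))
  →3  (x1 ∧ T) ∨ (((x2 ∧ x1) ∧ (x0 ∨ x2)) ∧ (F ∨ (x1 ∨ x1)))
  →4  x1 ∨ (((x2 ∧ x1) ∧ (x0 ∨ x2)) ∧ (F ∨ (x1 ∨ x1)))
  →5  x1 ∨ (((x2 ∧ x1) ∧ (x0 ∨ x2)) ∧ (x1 ∨ x1))

Answer: after 5 steps: x1 ∨ (((x2 ∧ x1) ∧ (x0 ∨ x2)) ∧ (x1 ∨ x1))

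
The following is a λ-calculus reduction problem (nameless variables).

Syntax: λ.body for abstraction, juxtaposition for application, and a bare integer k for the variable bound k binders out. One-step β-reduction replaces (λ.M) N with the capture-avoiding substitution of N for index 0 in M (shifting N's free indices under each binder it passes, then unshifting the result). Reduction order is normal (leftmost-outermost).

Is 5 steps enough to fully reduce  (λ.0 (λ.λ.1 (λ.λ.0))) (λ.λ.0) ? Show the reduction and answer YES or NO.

  start: (λ.0 (λ.λ.1 (λ.λ.0))) (λ.λ.0)
  step 1: (λ.λ.0) (λ.λ.1 (λ.λ.0))
  step 2: λ.0

Answer: YES — reaches normal form λ.0 in 2 ≤ 5 steps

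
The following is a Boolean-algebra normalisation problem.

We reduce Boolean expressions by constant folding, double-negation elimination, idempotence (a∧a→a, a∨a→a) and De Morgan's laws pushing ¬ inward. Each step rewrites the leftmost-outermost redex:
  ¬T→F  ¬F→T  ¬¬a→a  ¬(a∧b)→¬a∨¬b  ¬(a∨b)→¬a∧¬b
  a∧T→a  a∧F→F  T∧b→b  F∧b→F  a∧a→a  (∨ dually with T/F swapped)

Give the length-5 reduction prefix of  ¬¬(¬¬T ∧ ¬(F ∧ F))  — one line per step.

  start: ¬¬(¬¬T ∧ ¬(F ∧ F))
  [1] ¬¬T ∧ ¬(F ∧ F)
  [2] T ∧ ¬(F ∧ F)
  [3] ¬(F ∧ F)
  [4] ¬F ∨ ¬F
  [5] ¬F

Answer: after 5 steps: ¬F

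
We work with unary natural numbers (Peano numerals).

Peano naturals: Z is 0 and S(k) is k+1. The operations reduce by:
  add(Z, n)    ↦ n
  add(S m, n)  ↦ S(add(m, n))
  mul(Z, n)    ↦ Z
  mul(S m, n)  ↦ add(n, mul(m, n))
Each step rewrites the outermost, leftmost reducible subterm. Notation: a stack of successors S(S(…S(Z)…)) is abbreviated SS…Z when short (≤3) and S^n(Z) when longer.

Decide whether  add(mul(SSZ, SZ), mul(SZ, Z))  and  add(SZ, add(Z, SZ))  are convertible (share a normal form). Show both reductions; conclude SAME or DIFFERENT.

Term A:
  start: add(mul(SSZ, SZ), mul(SZ, Z))
  →1  add(add(SZ, mul(SZ, SZ)), mul(SZ, Z))
  →2  add(S(add(Z, mul(SZ, SZ))), mul(SZ, Z))
  →3  S(add(add(Z, mul(SZ, SZ)), mul(SZ, Z)))
  →4  S(add(mul(SZ, SZ), mul(SZ, Z)))
  →5  S(add(add(SZ, mul(Z, SZ)), mul(SZ, Z)))
  →6  S(add(S(add(Z, mul(Z, SZ))), mul(SZ, Z)))
  →7  S(S(add(add(Z, mul(Z, SZ)), mul(SZ, Z))))
  →8  S(S(add(mul(Z, SZ), mul(SZ, Z))))
  →9  S(S(add(Z, mul(SZ, Z))))
  →10  S(S(mul(SZ, Z)))
  →11  S(S(add(Z, mul(Z, Z))))
  →12  S(S(mul(Z, Z)))
  →13  SSZ

Term B:
  start: add(SZ, add(Z, SZ))
  →1  S(add(Z, add(Z, SZ)))
  →2  S(add(Z, SZ))
  →3  SSZ

Answer: SAME — A ⇓ SSZ, B ⇓ SSZ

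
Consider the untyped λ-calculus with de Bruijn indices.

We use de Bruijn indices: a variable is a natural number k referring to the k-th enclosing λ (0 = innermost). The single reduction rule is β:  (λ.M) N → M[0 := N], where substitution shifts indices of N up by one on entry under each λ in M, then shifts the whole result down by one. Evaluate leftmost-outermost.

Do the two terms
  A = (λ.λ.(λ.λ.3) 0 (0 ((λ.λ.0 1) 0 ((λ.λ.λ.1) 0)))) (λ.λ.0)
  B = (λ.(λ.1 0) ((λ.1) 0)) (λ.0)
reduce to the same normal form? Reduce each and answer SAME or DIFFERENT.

Term A:
  start: (λ.λ.(λ.λ.3) 0 (0 ((λ.λ.0 1) 0 ((λ.λ.λ.1) 0)))) (λ.λ.0)
  step 1: λ.(λ.λ.λ.λ.0) 0 (0 ((λ.λ.0 1) 0 ((λ.λ.λ.1) 0)))
  step 2: λ.(λ.λ.λ.0) (0 ((λ.λ.0 1) 0 ((λ.λ.λ.1) 0)))
  step 3: λ.λ.λ.0

Term B:
  start: (λ.(λ.1 0) ((λ.1) 0)) (λ.0)
  step 1: (λ.(λ.0) 0) ((λ.λ.0) (λ.0))
  step 2: (λ.0) ((λ.λ.0) (λ.0))
  step 3: (λ.λ.0) (λ.0)
  step 4: λ.0

Answer: DIFFERENT — A ⇓ λ.λ.λ.0, B ⇓ λ.0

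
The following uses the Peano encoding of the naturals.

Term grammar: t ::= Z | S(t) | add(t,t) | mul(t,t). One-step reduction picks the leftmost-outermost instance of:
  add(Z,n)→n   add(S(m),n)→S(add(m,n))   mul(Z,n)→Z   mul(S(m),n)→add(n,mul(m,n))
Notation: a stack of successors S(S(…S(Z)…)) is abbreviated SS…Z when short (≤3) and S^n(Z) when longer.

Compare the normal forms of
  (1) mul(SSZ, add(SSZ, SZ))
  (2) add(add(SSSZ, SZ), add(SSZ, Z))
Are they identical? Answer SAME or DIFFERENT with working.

Answer: SAME — A ⇓ S^6(Z), B ⇓ S^6(Z)

Derivation:
Term A:
  start: mul(SSZ, add(SSZ, SZ))
  →1  add(add(SSZ, SZ), mul(SZ, add(SSZ, SZ)))
  →2  add(S(add(SZ, SZ)), mul(SZ, add(SSZ, SZ)))
  →3  S(add(add(SZ, SZ), mul(SZ, add(SSZ, SZ))))
  →4  S(add(S(add(Z, SZ)), mul(SZ, add(SSZ, SZ))))
  →5  S(S(add(add(Z, SZ), mul(SZ, add(SSZ, SZ)))))
  →6  S(S(add(SZ, mul(SZ, add(SSZ, SZ)))))
  →7  S(S(S(add(Z, mul(SZ, add(SSZ, SZ))))))
  →8  S(S(S(mul(SZ, add(SSZ, SZ)))))
  →9  S(S(S(add(add(SSZ, SZ), mul(Z, add(SSZ, SZ))))))
  →10  S(S(S(add(S(add(SZ, SZ)), mul(Z, add(SSZ, SZ))))))
  →11  S(S(S(S(add(add(SZ, SZ), mul(Z, add(SSZ, SZ)))))))
  →12  S(S(S(S(add(S(add(Z, SZ)), mul(Z, add(SSZ, SZ)))))))
  →13  S(S(S(S(S(add(add(Z, SZ), mul(Z, add(SSZ, SZ))))))))
  →14  S(S(S(S(S(add(SZ, mul(Z, add(SSZ, SZ))))))))
  →15  S(S(S(S(S(S(add(Z, mul(Z, add(SSZ, SZ)))))))))
  →16  S(S(S(S(S(S(mul(Z, add(SSZ, SZ))))))))
  →17  S^6(Z)

Term B:
  start: add(add(SSSZ, SZ), add(SSZ, Z))
  →1  add(S(add(SSZ, SZ)), add(SSZ, Z))
  →2  S(add(add(SSZ, SZ), add(SSZ, Z)))
  →3  S(add(S(add(SZ, SZ)), add(SSZ, Z)))
  →4  S(S(add(add(SZ, SZ), add(SSZ, Z))))
  →5  S(S(add(S(add(Z, SZ)), add(SSZ, Z))))
  →6  S(S(S(add(add(Z, SZ), add(SSZ, Z)))))
  →7  S(S(S(add(SZ, add(SSZ, Z)))))
  →8  S(S(S(S(add(Z, add(SSZ, Z))))))
  →9  S(S(S(S(add(SSZ, Z)))))
  →10  S(S(S(S(S(add(SZ, Z))))))
  →11  S(S(S(S(S(S(add(Z, Z)))))))
  →12  S^6(Z)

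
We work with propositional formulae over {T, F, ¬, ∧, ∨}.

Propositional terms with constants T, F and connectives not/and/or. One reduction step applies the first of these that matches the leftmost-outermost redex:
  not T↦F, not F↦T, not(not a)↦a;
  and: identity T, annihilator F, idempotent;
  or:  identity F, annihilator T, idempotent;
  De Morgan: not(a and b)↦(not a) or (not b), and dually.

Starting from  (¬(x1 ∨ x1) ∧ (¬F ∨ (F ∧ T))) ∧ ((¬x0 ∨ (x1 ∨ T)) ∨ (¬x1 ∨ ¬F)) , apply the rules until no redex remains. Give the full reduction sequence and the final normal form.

  start: (¬(x1 ∨ x1) ∧ (¬F ∨ (F ∧ T))) ∧ ((¬x0 ∨ (x1 ∨ T)) ∨ (¬x1 ∨ ¬F))
  [1] ((¬x1 ∧ ¬x1) ∧ (¬F ∨ (F ∧ T))) ∧ ((¬x0 ∨ (x1 ∨ T)) ∨ (¬x1 ∨ ¬F))
  [2] (¬x1 ∧ (¬F ∨ (F ∧ T))) ∧ ((¬x0 ∨ (x1 ∨ T)) ∨ (¬x1 ∨ ¬F))
  [3] (¬x1 ∧ (T ∨ (F ∧ T))) ∧ ((¬x0 ∨ (x1 ∨ T)) ∨ (¬x1 ∨ ¬F))
  [4] (¬x1 ∧ T) ∧ ((¬x0 ∨ (x1 ∨ T)) ∨ (¬x1 ∨ ¬F))
  [5] ¬x1 ∧ ((¬x0 ∨ (x1 ∨ T)) ∨ (¬x1 ∨ ¬F))
  [6] ¬x1 ∧ ((¬x0 ∨ T) ∨ (¬x1 ∨ ¬F))
  [7] ¬x1 ∧ (T ∨ (¬x1 ∨ ¬F))
  [8] ¬x1 ∧ T
  [9] ¬x1

Answer: normal form = ¬x1  (in 9 steps)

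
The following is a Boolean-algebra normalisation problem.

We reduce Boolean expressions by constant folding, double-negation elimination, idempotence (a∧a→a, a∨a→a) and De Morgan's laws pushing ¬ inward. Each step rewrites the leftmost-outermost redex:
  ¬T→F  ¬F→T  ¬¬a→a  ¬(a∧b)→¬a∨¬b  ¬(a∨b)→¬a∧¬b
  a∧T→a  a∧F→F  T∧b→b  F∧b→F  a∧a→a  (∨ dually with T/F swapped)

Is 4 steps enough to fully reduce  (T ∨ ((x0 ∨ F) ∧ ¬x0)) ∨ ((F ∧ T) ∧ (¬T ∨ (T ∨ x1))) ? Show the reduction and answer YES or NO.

Answer: YES — reaches normal form T in 2 ≤ 4 steps

Working:
  start: (T ∨ ((x0 ∨ F) ∧ ¬x0)) ∨ ((F ∧ T) ∧ (¬T ∨ (T ∨ x1)))
  step 1: T ∨ ((F ∧ T) ∧ (¬T ∨ (T ∨ x1)))
  step 2: T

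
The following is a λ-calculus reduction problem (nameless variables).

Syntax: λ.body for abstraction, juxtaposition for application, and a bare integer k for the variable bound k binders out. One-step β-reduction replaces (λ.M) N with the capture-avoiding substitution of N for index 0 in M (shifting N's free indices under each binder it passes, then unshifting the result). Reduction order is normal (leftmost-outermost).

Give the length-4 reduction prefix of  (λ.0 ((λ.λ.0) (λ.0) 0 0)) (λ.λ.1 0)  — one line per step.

  start: (λ.0 ((λ.λ.0) (λ.0) 0 0)) (λ.λ.1 0)
  →1  (λ.λ.1 0) ((λ.λ.0) (λ.0) (λ.λ.1 0) (λ.λ.1 0))
  →2  λ.(λ.λ.0) (λ.0) (λ.λ.1 0) (λ.λ.1 0) 0
  →3  λ.(λ.0) (λ.λ.1 0) (λ.λ.1 0) 0
  →4  λ.(λ.λ.1 0) (λ.λ.1 0) 0

Answer: after 4 steps: λ.(λ.λ.1 0) (λ.λ.1 0) 0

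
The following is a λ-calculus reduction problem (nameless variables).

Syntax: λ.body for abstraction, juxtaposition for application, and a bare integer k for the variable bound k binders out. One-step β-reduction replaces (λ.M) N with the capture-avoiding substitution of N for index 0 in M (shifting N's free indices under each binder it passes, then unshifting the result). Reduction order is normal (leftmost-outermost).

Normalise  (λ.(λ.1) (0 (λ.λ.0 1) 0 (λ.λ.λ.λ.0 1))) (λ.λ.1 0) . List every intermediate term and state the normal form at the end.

  start: (λ.(λ.1) (0 (λ.λ.0 1) 0 (λ.λ.λ.λ.0 1))) (λ.λ.1 0)
  [1] (λ.λ.λ.1 0) ((λ.λ.1 0) (λ.λ.0 1) (λ.λ.1 0) (λ.λ.λ.λ.0 1))
  [2] λ.λ.1 0

Answer: normal form = λ.λ.1 0  (in 2 steps)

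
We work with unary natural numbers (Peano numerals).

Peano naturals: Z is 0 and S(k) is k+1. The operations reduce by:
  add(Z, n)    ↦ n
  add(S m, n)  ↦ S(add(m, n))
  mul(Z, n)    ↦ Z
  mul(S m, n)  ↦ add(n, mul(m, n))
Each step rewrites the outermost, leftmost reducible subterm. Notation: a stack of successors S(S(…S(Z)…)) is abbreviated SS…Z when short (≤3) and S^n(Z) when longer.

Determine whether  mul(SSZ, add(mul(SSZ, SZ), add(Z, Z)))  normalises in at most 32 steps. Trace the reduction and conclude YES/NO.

Answer: YES — reaches normal form S^4(Z) in 31 ≤ 32 steps

Derivation:
  start: mul(SSZ, add(mul(SSZ, SZ), add(Z, Z)))
  [1] add(add(mul(SSZ, SZ), add(Z, Z)), mul(SZ, add(mul(SSZ, SZ), add(Z, Z))))
  [2] add(add(add(SZ, mul(SZ, SZ)), add(Z, Z)), mul(SZ, add(mul(SSZ, SZ), add(Z, Z))))
  [3] add(add(S(add(Z, mul(SZ, SZ))), add(Z, Z)), mul(SZ, add(mul(SSZ, SZ), add(Z, Z))))
  [4] add(S(add(add(Z, mul(SZ, SZ)), add(Z, Z))), mul(SZ, add(mul(SSZ, SZ), add(Z, Z))))
  [5] S(add(add(add(Z, mul(SZ, SZ)), add(Z, Z)), mul(SZ, add(mul(SSZ, SZ), add(Z, Z)))))
  [6] S(add(add(mul(SZ, SZ), add(Z, Z)), mul(SZ, add(mul(SSZ, SZ), add(Z, Z)))))
  [7] S(add(add(add(SZ, mul(Z, SZ)), add(Z, Z)), mul(SZ, add(mul(SSZ, SZ), add(Z, Z)))))
  [8] S(add(add(S(add(Z, mul(Z, SZ))), add(Z, Z)), mul(SZ, add(mul(SSZ, SZ), add(Z, Z)))))
  [9] S(add(S(add(add(Z, mul(Z, SZ)), add(Z, Z))), mul(SZ, add(mul(SSZ, SZ), add(Z, Z)))))
  [10] S(S(add(add(add(Z, mul(Z, SZ)), add(Z, Z)), mul(SZ, add(mul(SSZ, SZ), add(Z, Z))))))
  [11] S(S(add(add(mul(Z, SZ), add(Z, Z)), mul(SZ, add(mul(SSZ, SZ), add(Z, Z))))))
  [12] S(S(add(add(Z, add(Z, Z)), mul(SZ, add(mul(SSZ, SZ), add(Z, Z))))))
  [13] S(S(add(add(Z, Z), mul(SZ, add(mul(SSZ, SZ), add(Z, Z))))))
  [14] S(S(add(Z, mul(SZ, add(mul(SSZ, SZ), add(Z, Z))))))
  [15] S(S(mul(SZ, add(mul(SSZ, SZ), add(Z, Z)))))
  [16] S(S(add(add(mul(SSZ, SZ), add(Z, Z)), mul(Z, add(mul(SSZ, SZ), add(Z, Z))))))
  [17] S(S(add(add(add(SZ, mul(SZ, SZ)), add(Z, Z)), mul(Z, add(mul(SSZ, SZ), add(Z, Z))))))
  [18] S(S(add(add(S(add(Z, mul(SZ, SZ))), add(Z, Z)), mul(Z, add(mul(SSZ, SZ), add(Z, Z))))))
  [19] S(S(add(S(add(add(Z, mul(SZ, SZ)), add(Z, Z))), mul(Z, add(mul(SSZ, SZ), add(Z, Z))))))
  [20] S(S(S(add(add(add(Z, mul(SZ, SZ)), add(Z, Z)), mul(Z, add(mul(SSZ, SZ), add(Z, Z)))))))
  [21] S(S(S(add(add(mul(SZ, SZ), add(Z, Z)), mul(Z, add(mul(SSZ, SZ), add(Z, Z)))))))
  [22] S(S(S(add(add(add(SZ, mul(Z, SZ)), add(Z, Z)), mul(Z, add(mul(SSZ, SZ), add(Z, Z)))))))
  [23] S(S(S(add(add(S(add(Z, mul(Z, SZ))), add(Z, Z)), mul(Z, add(mul(SSZ, SZ), add(Z, Z)))))))
  [24] S(S(S(add(S(add(add(Z, mul(Z, SZ)), add(Z, Z))), mul(Z, add(mul(SSZ, SZ), add(Z, Z)))))))
  [25] S(S(S(S(add(add(add(Z, mul(Z, SZ)), add(Z, Z)), mul(Z, add(mul(SSZ, SZ), add(Z, Z))))))))
  [26] S(S(S(S(add(add(mul(Z, SZ), add(Z, Z)), mul(Z, add(mul(SSZ, SZ), add(Z, Z))))))))
  [27] S(S(S(S(add(add(Z, add(Z, Z)), mul(Z, add(mul(SSZ, SZ), add(Z, Z))))))))
  [28] S(S(S(S(add(add(Z, Z), mul(Z, add(mul(SSZ, SZ), add(Z, Z))))))))
  [29] S(S(S(S(add(Z, mul(Z, add(mul(SSZ, SZ), add(Z, Z))))))))
  [30] S(S(S(S(mul(Z, add(mul(SSZ, SZ), add(Z, Z)))))))
  [31] S^4(Z)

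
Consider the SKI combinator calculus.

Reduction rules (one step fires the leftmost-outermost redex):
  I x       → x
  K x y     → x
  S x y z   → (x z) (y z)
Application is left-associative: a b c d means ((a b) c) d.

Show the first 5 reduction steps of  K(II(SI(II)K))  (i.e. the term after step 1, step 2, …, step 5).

Answer: after 5 steps: K(K(IK))

Working:
  start: K(II(SI(II)K))
  [1] K(I(SI(II)K))
  [2] K(SI(II)K)
  [3] K(IK(IIK))
  [4] K(K(IIK))
  [5] K(K(IK))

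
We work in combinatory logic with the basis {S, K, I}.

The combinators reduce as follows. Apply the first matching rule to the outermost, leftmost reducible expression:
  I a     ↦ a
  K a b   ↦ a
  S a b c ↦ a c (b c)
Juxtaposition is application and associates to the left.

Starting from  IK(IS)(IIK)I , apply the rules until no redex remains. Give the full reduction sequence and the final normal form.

  start: IK(IS)(IIK)I
  step 1: K(IS)(IIK)I
  step 2: ISI
  step 3: SI

Answer: normal form = SI  (in 3 steps)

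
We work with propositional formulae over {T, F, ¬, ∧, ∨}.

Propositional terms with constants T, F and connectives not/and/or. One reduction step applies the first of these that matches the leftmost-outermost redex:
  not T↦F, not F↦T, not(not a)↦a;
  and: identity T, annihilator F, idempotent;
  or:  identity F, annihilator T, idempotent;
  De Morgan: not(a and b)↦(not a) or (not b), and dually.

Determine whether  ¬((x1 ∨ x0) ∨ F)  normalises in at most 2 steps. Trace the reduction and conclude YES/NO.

  start: ¬((x1 ∨ x0) ∨ F)
  step 1: ¬(x1 ∨ x0) ∧ ¬F
  step 2: (¬x1 ∧ ¬x0) ∧ ¬F

Answer: NO — after 2 steps the term is (¬x1 ∧ ¬x0) ∧ ¬F, not yet normal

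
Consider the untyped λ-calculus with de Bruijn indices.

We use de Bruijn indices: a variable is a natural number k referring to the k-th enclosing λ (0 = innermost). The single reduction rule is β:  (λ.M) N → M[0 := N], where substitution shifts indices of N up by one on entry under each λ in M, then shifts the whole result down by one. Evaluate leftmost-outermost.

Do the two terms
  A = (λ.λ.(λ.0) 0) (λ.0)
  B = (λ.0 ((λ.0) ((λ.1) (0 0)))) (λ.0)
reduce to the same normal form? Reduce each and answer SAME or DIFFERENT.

Answer: SAME — A ⇓ λ.0, B ⇓ λ.0

Reduction:
Term A:
  start: (λ.λ.(λ.0) 0) (λ.0)
  step 1: λ.(λ.0) 0
  step 2: λ.0

Term B:
  start: (λ.0 ((λ.0) ((λ.1) (0 0)))) (λ.0)
  step 1: (λ.0) ((λ.0) ((λ.λ.0) ((λ.0) (λ.0))))
  step 2: (λ.0) ((λ.λ.0) ((λ.0) (λ.0)))
  step 3: (λ.λ.0) ((λ.0) (λ.0))
  step 4: λ.0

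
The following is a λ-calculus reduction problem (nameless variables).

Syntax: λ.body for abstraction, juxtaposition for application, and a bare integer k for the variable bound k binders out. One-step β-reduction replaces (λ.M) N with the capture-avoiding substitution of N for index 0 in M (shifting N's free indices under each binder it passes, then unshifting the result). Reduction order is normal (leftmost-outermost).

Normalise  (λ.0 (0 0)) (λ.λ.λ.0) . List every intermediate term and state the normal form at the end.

Answer: normal form = λ.λ.0  (in 2 steps)

Derivation:
  start: (λ.0 (0 0)) (λ.λ.λ.0)
  →1  (λ.λ.λ.0) ((λ.λ.λ.0) (λ.λ.λ.0))
  →2  λ.λ.0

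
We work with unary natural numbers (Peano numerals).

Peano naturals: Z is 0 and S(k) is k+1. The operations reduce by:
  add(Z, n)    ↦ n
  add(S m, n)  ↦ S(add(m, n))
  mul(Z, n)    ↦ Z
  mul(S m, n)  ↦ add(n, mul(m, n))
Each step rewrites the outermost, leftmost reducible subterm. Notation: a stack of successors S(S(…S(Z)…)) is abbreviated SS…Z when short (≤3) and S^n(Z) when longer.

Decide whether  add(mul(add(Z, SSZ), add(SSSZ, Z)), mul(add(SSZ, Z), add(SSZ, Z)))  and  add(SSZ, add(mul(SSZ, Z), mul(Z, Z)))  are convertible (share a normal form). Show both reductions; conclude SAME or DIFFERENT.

Answer: DIFFERENT — A ⇓ S^10(Z), B ⇓ SSZ

Derivation:
Term A:
  start: add(mul(add(Z, SSZ), add(SSSZ, Z)), mul(add(SSZ, Z), add(SSZ, Z)))
  →1  add(mul(SSZ, add(SSSZ, Z)), mul(add(SSZ, Z), add(SSZ, Z)))
  →2  add(add(add(SSSZ, Z), mul(SZ, add(SSSZ, Z))), mul(add(SSZ, Z), add(SSZ, Z)))
  →3  add(add(S(add(SSZ, Z)), mul(SZ, add(SSSZ, Z))), mul(add(SSZ, Z), add(SSZ, Z)))
  →4  add(S(add(add(SSZ, Z), mul(SZ, add(SSSZ, Z)))), mul(add(SSZ, Z), add(SSZ, Z)))
  →5  S(add(add(add(SSZ, Z), mul(SZ, add(SSSZ, Z))), mul(add(SSZ, Z), add(SSZ, Z))))
  →6  S(add(add(S(add(SZ, Z)), mul(SZ, add(SSSZ, Z))), mul(add(SSZ, Z), add(SSZ, Z))))
  →7  S(add(S(add(add(SZ, Z), mul(SZ, add(SSSZ, Z)))), mul(add(SSZ, Z), add(SSZ, Z))))
  →8  S(S(add(add(add(SZ, Z), mul(SZ, add(SSSZ, Z))), mul(add(SSZ, Z), add(SSZ, Z)))))
  →9  S(S(add(add(S(add(Z, Z)), mul(SZ, add(SSSZ, Z))), mul(add(SSZ, Z), add(SSZ, Z)))))
  →10  S(S(add(S(add(add(Z, Z), mul(SZ, add(SSSZ, Z)))), mul(add(SSZ, Z), add(SSZ, Z)))))
  →11  S(S(S(add(add(add(Z, Z), mul(SZ, add(SSSZ, Z))), mul(add(SSZ, Z), add(SSZ, Z))))))
  →12  S(S(S(add(add(Z, mul(SZ, add(SSSZ, Z))), mul(add(SSZ, Z), add(SSZ, Z))))))
  →13  S(S(S(add(mul(SZ, add(SSSZ, Z)), mul(add(SSZ, Z), add(SSZ, Z))))))
  →14  S(S(S(add(add(add(SSSZ, Z), mul(Z, add(SSSZ, Z))), mul(add(SSZ, Z), add(SSZ, Z))))))
  →15  S(S(S(add(add(S(add(SSZ, Z)), mul(Z, add(SSSZ, Z))), mul(add(SSZ, Z), add(SSZ, Z))))))
  →16  S(S(S(add(S(add(add(SSZ, Z), mul(Z, add(SSSZ, Z)))), mul(add(SSZ, Z), add(SSZ, Z))))))
  →17  S(S(S(S(add(add(add(SSZ, Z), mul(Z, add(SSSZ, Z))), mul(add(SSZ, Z), add(SSZ, Z)))))))
  →18  S(S(S(S(add(add(S(add(SZ, Z)), mul(Z, add(SSSZ, Z))), mul(add(SSZ, Z), add(SSZ, Z)))))))
  →19  S(S(S(S(add(S(add(add(SZ, Z), mul(Z, add(SSSZ, Z)))), mul(add(SSZ, Z), add(SSZ, Z)))))))
  →20  S(S(S(S(S(add(add(add(SZ, Z), mul(Z, add(SSSZ, Z))), mul(add(SSZ, Z), add(SSZ, Z))))))))
  →21  S(S(S(S(S(add(add(S(add(Z, Z)), mul(Z, add(SSSZ, Z))), mul(add(SSZ, Z), add(SSZ, Z))))))))
  →22  S(S(S(S(S(add(S(add(add(Z, Z), mul(Z, add(SSSZ, Z)))), mul(add(SSZ, Z), add(SSZ, Z))))))))
  →23  S(S(S(S(S(S(add(add(add(Z, Z), mul(Z, add(SSSZ, Z))), mul(add(SSZ, Z), add(SSZ, Z)))))))))
  →24  S(S(S(S(S(S(add(add(Z, mul(Z, add(SSSZ, Z))), mul(add(SSZ, Z), add(SSZ, Z)))))))))
  →25  S(S(S(S(S(S(add(mul(Z, add(SSSZ, Z)), mul(add(SSZ, Z), add(SSZ, Z)))))))))
  →26  S(S(S(S(S(S(add(Z, mul(add(SSZ, Z), add(SSZ, Z)))))))))
  →27  S(S(S(S(S(S(mul(add(SSZ, Z), add(SSZ, Z))))))))
  →28  S(S(S(S(S(S(mul(S(add(SZ, Z)), add(SSZ, Z))))))))
  →29  S(S(S(S(S(S(add(add(SSZ, Z), mul(add(SZ, Z), add(SSZ, Z)))))))))
  →30  S(S(S(S(S(S(add(S(add(SZ, Z)), mul(add(SZ, Z), add(SSZ, Z)))))))))
  →31  S(S(S(S(S(S(S(add(add(SZ, Z), mul(add(SZ, Z), add(SSZ, Z))))))))))
  →32  S(S(S(S(S(S(S(add(S(add(Z, Z)), mul(add(SZ, Z), add(SSZ, Z))))))))))
  →33  S(S(S(S(S(S(S(S(add(add(Z, Z), mul(add(SZ, Z), add(SSZ, Z)))))))))))
  →34  S(S(S(S(S(S(S(S(add(Z, mul(add(SZ, Z), add(SSZ, Z)))))))))))
  →35  S(S(S(S(S(S(S(S(mul(add(SZ, Z), add(SSZ, Z))))))))))
  →36  S(S(S(S(S(S(S(S(mul(S(add(Z, Z)), add(SSZ, Z))))))))))
  →37  S(S(S(S(S(S(S(S(add(add(SSZ, Z), mul(add(Z, Z), add(SSZ, Z)))))))))))
  →38  S(S(S(S(S(S(S(S(add(S(add(SZ, Z)), mul(add(Z, Z), add(SSZ, Z)))))))))))
  →39  S(S(S(S(S(S(S(S(S(add(add(SZ, Z), mul(add(Z, Z), add(SSZ, Z))))))))))))
  →40  S(S(S(S(S(S(S(S(S(add(S(add(Z, Z)), mul(add(Z, Z), add(SSZ, Z))))))))))))
  →41  S(S(S(S(S(S(S(S(S(S(add(add(Z, Z), mul(add(Z, Z), add(SSZ, Z)))))))))))))
  →42  S(S(S(S(S(S(S(S(S(S(add(Z, mul(add(Z, Z), add(SSZ, Z)))))))))))))
  →43  S(S(S(S(S(S(S(S(S(S(mul(add(Z, Z), add(SSZ, Z))))))))))))
  →44  S(S(S(S(S(S(S(S(S(S(mul(Z, add(SSZ, Z))))))))))))
  →45  S^10(Z)

Term B:
  start: add(SSZ, add(mul(SSZ, Z), mul(Z, Z)))
  →1  S(add(SZ, add(mul(SSZ, Z), mul(Z, Z))))
  →2  S(S(add(Z, add(mul(SSZ, Z), mul(Z, Z)))))
  →3  S(S(add(mul(SSZ, Z), mul(Z, Z))))
  →4  S(S(add(add(Z, mul(SZ, Z)), mul(Z, Z))))
  →5  S(S(add(mul(SZ, Z), mul(Z, Z))))
  →6  S(S(add(add(Z, mul(Z, Z)), mul(Z, Z))))
  →7  S(S(add(mul(Z, Z), mul(Z, Z))))
  →8  S(S(add(Z, mul(Z, Z))))
  →9  S(S(mul(Z, Z)))
  →10  SSZ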